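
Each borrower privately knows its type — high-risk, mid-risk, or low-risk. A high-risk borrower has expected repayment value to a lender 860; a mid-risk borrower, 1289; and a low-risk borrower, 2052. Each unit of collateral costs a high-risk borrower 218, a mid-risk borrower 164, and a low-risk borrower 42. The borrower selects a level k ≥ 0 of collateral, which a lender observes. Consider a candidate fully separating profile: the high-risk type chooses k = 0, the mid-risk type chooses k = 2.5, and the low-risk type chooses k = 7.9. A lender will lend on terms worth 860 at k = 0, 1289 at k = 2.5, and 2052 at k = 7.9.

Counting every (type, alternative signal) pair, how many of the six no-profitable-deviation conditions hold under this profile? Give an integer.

Low-risk (own payoff 2052 − 42×7.9 = 1720.2): to k=0 gives 860 → no gain ✓; to k=2.5 gives 1289 − 42×2.5 = 1184 → no gain ✓.
High-risk (own payoff 860): to k=2.5 gives 1289 − 218×2.5 = 744 → no gain ✓; to k=7.9 gives 2052 − 218×7.9 = 329.8 → no gain ✓.
Mid-risk (own payoff 1289 − 164×2.5 = 879): to k=0 gives 860 → no gain ✓; to k=7.9 gives 2052 − 164×7.9 = 756.4 → no gain ✓.
6 of the 6 constraints hold; this profile is a separating equilibrium.

6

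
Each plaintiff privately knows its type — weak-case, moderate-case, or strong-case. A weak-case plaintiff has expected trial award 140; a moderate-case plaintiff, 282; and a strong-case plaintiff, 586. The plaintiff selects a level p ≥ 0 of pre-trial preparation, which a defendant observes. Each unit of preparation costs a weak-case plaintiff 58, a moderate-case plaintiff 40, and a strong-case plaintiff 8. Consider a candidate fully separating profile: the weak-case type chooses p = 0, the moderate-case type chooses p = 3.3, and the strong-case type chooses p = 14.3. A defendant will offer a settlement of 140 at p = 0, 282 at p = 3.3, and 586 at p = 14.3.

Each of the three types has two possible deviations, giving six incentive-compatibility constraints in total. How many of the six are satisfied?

Strong-case (own payoff 586 − 8×14.3 = 471.6): to p=0 gives 140 → no gain ✓; to p=3.3 gives 282 − 8×3.3 = 255.6 → no gain ✓.
Moderate-case (own payoff 282 − 40×3.3 = 150): to p=0 gives 140 → no gain ✓; to p=14.3 gives 586 − 40×14.3 = 14 → no gain ✓.
Weak-case (own payoff 140): to p=3.3 gives 282 − 58×3.3 = 90.6 → no gain ✓; to p=14.3 gives 586 − 58×14.3 = -243.4 → no gain ✓.
6 of the 6 constraints hold; this profile is a separating equilibrium.

6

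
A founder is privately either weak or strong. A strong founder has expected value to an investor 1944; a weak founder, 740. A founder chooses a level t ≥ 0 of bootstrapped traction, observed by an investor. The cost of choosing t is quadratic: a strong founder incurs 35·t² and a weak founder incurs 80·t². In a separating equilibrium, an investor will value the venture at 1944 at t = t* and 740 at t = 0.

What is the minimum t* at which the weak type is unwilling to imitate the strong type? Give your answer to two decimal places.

The weak type at t = 0 receives 740; imitating at t* yields 1944 − 80·t*².
Indifference: 740 = 1944 − 80·t*², so t*² = (1944 − 740) / 80 = 15.05.
t* = √15.05 ≈ 3.88.

3.88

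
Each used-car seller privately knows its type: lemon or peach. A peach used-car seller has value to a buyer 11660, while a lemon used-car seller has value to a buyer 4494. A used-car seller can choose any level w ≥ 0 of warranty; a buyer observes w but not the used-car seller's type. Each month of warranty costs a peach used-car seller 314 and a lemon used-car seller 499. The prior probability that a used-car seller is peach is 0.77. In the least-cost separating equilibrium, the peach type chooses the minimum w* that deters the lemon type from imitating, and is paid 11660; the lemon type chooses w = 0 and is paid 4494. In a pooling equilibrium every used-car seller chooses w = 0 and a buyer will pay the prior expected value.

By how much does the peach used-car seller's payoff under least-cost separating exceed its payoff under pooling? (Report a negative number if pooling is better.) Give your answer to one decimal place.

-2861.1

Least-cost separating signal: w* solves 4494 = 11660 − 499·w*, so w* = (11660 − 4494)/499 ≈ 14.3607.
Peach type's separating payoff: 11660 − 314 × w* = 11660 − 314 × (11660 − 4494)/499 = 11660 − 2250124/499 ≈ 7150.733.
Pooling payoff: 0.77 × 11660 + 0.23 × 4494 = 10011.82.
Difference: 7150.733 − 10011.82 = -2861.087, i.e. -2861.1 to one decimal place.
The peach type would prefer the pooling outcome.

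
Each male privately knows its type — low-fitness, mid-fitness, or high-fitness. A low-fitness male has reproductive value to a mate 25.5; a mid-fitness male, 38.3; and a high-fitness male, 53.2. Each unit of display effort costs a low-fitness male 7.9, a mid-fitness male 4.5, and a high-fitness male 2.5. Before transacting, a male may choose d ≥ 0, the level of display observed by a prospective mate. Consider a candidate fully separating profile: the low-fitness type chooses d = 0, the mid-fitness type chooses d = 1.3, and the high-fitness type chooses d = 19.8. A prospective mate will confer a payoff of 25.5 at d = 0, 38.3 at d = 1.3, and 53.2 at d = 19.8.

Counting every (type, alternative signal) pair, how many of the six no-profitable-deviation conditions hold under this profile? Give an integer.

3

Mid-fitness (own payoff 38.3 − 4.5×1.3 = 32.45): to d=0 gives 25.5 → no gain ✓; to d=19.8 gives 53.2 − 4.5×19.8 = -35.9 → no gain ✓.
Low-fitness (own payoff 25.5): to d=1.3 gives 38.3 − 7.9×1.3 = 28.03 → profitable ✗; to d=19.8 gives 53.2 − 7.9×19.8 = -103.22 → no gain ✓.
High-fitness (own payoff 53.2 − 2.5×19.8 = 3.7): to d=0 gives 25.5 → profitable ✗; to d=1.3 gives 38.3 − 2.5×1.3 = 35.05 → profitable ✗.
3 of the 6 constraints hold; not an equilibrium.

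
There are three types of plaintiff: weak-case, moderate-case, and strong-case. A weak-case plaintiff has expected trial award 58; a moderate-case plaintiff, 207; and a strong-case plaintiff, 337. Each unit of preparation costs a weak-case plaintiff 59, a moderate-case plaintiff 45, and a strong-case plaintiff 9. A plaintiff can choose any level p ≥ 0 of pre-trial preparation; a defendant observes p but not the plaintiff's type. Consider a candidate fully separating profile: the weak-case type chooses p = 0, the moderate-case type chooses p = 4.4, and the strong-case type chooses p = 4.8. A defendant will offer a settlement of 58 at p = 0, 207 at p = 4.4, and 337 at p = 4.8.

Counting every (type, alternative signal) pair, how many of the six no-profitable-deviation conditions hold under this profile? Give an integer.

4

Moderate-case (own payoff 207 − 45×4.4 = 9): to p=0 gives 58 → profitable ✗; to p=4.8 gives 337 − 45×4.8 = 121 → profitable ✗.
Strong-case (own payoff 337 − 9×4.8 = 293.8): to p=0 gives 58 → no gain ✓; to p=4.4 gives 207 − 9×4.4 = 167.4 → no gain ✓.
Weak-case (own payoff 58): to p=4.4 gives 207 − 59×4.4 = -52.6 → no gain ✓; to p=4.8 gives 337 − 59×4.8 = 53.8 → no gain ✓.
4 of the 6 constraints hold; not an equilibrium.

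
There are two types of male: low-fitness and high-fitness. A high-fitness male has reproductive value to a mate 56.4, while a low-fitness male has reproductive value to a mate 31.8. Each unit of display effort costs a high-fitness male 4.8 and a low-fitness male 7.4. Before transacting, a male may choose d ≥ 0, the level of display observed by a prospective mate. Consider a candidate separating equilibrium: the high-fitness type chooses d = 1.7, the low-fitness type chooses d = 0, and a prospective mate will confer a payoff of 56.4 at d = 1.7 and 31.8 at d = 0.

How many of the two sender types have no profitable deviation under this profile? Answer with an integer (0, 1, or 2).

1

High-fitness type: signal → 56.4 − 4.8 × 1.7 = 48.24; deviate to 0 → 31.8. IC holds (48.24 ≥ 31.8).
Low-fitness type: stay at 0 → 31.8; mimic → 56.4 − 7.4 × 1.7 = 43.82. IC fails (31.8 < 43.82).
1 of 2 constraints hold, so this profile is not an equilibrium.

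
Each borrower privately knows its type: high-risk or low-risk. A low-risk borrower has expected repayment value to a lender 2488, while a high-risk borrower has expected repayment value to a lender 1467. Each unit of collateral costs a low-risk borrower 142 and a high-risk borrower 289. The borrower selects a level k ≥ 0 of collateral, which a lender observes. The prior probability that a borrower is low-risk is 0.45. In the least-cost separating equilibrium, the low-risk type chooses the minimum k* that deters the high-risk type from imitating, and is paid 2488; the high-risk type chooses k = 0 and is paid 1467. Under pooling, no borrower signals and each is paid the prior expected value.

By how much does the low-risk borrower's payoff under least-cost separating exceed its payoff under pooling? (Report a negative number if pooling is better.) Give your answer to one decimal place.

Least-cost separating signal: k* solves 1467 = 2488 − 289·k*, so k* = (2488 − 1467)/289 ≈ 3.5329.
Low-risk type's separating payoff: 2488 − 142 × k* = 2488 − 142 × (2488 − 1467)/289 = 2488 − 144982/289 ≈ 1986.332.
Pooling payoff: 0.45 × 2488 + 0.55 × 1467 = 1926.45.
Difference: 1986.332 − 1926.45 = 59.882, i.e. 59.9 to one decimal place.
The low-risk type prefers to separate.

59.9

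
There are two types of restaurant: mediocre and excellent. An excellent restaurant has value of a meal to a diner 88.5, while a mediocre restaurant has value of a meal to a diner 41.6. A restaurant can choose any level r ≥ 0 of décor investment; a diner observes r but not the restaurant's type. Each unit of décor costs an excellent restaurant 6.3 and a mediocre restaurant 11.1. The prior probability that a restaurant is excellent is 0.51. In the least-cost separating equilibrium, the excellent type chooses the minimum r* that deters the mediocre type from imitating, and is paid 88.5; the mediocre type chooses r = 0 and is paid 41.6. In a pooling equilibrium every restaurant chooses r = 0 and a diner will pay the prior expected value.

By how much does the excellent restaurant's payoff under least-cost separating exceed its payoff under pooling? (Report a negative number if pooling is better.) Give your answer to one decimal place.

-3.6

Least-cost separating signal: r* solves 41.6 = 88.5 − 11.1·r*, so r* = (88.5 − 41.6)/11.1 ≈ 4.2252.
Excellent type's separating payoff: 88.5 − 6.3 × r* = 88.5 − 6.3 × (88.5 − 41.6)/11.1 = 88.5 − 295.47/11.1 ≈ 61.881.
Pooling payoff: 0.51 × 88.5 + 0.49 × 41.6 = 65.519.
Difference: 61.881 − 65.519 = -3.638, i.e. -3.6 to one decimal place.
The excellent type would prefer the pooling outcome.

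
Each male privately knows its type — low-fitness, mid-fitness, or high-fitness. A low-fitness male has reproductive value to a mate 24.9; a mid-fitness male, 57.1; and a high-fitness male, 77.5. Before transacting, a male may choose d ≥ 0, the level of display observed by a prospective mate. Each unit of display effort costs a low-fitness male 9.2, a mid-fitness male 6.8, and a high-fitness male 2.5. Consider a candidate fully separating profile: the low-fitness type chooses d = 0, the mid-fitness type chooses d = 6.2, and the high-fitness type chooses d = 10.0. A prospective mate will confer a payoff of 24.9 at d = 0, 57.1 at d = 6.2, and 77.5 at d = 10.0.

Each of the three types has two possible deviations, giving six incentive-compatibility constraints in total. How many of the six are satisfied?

High-fitness (own payoff 77.5 − 2.5×10.0 = 52.5): to d=0 gives 24.9 → no gain ✓; to d=6.2 gives 57.1 − 2.5×6.2 = 41.6 → no gain ✓.
Low-fitness (own payoff 24.9): to d=6.2 gives 57.1 − 9.2×6.2 = 0.06 → no gain ✓; to d=10.0 gives 77.5 − 9.2×10.0 = -14.5 → no gain ✓.
Mid-fitness (own payoff 57.1 − 6.8×6.2 = 14.94): to d=0 gives 24.9 → profitable ✗; to d=10.0 gives 77.5 − 6.8×10.0 = 9.5 → no gain ✓.
5 of the 6 constraints hold; not an equilibrium.

5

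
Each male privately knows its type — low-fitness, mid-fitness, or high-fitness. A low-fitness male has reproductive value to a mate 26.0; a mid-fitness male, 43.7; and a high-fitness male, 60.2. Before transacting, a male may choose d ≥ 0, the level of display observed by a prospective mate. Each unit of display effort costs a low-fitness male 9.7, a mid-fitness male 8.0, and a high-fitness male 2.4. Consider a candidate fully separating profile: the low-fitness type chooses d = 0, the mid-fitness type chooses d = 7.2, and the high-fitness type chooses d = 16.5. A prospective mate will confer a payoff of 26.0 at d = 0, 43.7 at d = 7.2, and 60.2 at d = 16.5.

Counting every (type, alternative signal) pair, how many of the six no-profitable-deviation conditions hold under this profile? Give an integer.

3

Low-fitness (own payoff 26.0): to d=7.2 gives 43.7 − 9.7×7.2 = -26.14 → no gain ✓; to d=16.5 gives 60.2 − 9.7×16.5 = -99.85 → no gain ✓.
Mid-fitness (own payoff 43.7 − 8.0×7.2 = -13.9): to d=0 gives 26.0 → profitable ✗; to d=16.5 gives 60.2 − 8.0×16.5 = -71.8 → no gain ✓.
High-fitness (own payoff 60.2 − 2.4×16.5 = 20.6): to d=0 gives 26.0 → profitable ✗; to d=7.2 gives 43.7 − 2.4×7.2 = 26.42 → profitable ✗.
3 of the 6 constraints hold; not an equilibrium.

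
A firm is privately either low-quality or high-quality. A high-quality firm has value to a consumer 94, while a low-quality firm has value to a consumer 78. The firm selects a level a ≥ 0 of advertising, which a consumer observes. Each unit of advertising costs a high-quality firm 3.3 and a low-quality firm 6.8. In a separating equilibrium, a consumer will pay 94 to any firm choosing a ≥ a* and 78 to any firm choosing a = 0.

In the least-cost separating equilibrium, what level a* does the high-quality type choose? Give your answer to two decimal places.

A low-quality firm choosing a = 0 receives 78.
Imitating at a* instead would pay 94 at cost 6.8·a*, netting 94 − 6.8·a*.
Indifference: 78 = 94 − 6.8·a*, so a* = (94 − 78) / 6.8 ≈ 2.35.
At a* the low-quality type's incentive constraint just binds; the high-quality type strictly prefers a* since its per-unit cost is lower.

2.35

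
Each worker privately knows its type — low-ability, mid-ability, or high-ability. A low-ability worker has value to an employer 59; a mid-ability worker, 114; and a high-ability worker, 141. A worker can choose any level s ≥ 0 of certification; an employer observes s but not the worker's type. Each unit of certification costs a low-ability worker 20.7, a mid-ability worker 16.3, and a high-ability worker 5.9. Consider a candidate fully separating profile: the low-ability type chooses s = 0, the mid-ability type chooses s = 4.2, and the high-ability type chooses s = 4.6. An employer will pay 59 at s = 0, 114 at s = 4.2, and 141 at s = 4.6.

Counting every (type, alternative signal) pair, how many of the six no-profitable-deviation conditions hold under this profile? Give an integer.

4

High-ability (own payoff 141 − 5.9×4.6 = 113.86): to s=0 gives 59 → no gain ✓; to s=4.2 gives 114 − 5.9×4.2 = 89.22 → no gain ✓.
Mid-ability (own payoff 114 − 16.3×4.2 = 45.54): to s=0 gives 59 → profitable ✗; to s=4.6 gives 141 − 16.3×4.6 = 66.02 → profitable ✗.
Low-ability (own payoff 59): to s=4.2 gives 114 − 20.7×4.2 = 27.06 → no gain ✓; to s=4.6 gives 141 − 20.7×4.6 = 45.78 → no gain ✓.
4 of the 6 constraints hold; not an equilibrium.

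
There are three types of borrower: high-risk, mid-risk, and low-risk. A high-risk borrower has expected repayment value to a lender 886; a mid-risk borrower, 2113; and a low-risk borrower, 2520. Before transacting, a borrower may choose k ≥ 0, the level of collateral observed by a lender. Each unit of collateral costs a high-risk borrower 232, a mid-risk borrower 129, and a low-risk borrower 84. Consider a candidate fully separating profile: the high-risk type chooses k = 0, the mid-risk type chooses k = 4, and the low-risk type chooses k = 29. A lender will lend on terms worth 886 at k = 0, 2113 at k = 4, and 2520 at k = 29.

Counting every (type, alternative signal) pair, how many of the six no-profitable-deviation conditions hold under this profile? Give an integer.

Low-risk (own payoff 2520 − 84×29 = 84): to k=0 gives 886 → profitable ✗; to k=4 gives 2113 − 84×4 = 1777 → profitable ✗.
High-risk (own payoff 886): to k=4 gives 2113 − 232×4 = 1185 → profitable ✗; to k=29 gives 2520 − 232×29 = -4208 → no gain ✓.
Mid-risk (own payoff 2113 − 129×4 = 1597): to k=0 gives 886 → no gain ✓; to k=29 gives 2520 − 129×29 = -1221 → no gain ✓.
3 of the 6 constraints hold; not an equilibrium.

3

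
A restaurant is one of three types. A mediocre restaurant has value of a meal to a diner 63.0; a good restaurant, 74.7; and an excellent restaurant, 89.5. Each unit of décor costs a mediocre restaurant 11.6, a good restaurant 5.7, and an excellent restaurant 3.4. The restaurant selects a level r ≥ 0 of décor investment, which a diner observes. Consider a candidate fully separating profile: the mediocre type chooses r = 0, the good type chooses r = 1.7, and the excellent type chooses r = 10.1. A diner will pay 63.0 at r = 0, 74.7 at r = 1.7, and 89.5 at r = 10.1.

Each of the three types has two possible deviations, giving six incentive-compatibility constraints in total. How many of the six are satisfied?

4

Good (own payoff 74.7 − 5.7×1.7 = 65.01): to r=0 gives 63.0 → no gain ✓; to r=10.1 gives 89.5 − 5.7×10.1 = 31.93 → no gain ✓.
Mediocre (own payoff 63.0): to r=1.7 gives 74.7 − 11.6×1.7 = 54.98 → no gain ✓; to r=10.1 gives 89.5 − 11.6×10.1 = -27.66 → no gain ✓.
Excellent (own payoff 89.5 − 3.4×10.1 = 55.16): to r=0 gives 63.0 → profitable ✗; to r=1.7 gives 74.7 − 3.4×1.7 = 68.92 → profitable ✗.
4 of the 6 constraints hold; not an equilibrium.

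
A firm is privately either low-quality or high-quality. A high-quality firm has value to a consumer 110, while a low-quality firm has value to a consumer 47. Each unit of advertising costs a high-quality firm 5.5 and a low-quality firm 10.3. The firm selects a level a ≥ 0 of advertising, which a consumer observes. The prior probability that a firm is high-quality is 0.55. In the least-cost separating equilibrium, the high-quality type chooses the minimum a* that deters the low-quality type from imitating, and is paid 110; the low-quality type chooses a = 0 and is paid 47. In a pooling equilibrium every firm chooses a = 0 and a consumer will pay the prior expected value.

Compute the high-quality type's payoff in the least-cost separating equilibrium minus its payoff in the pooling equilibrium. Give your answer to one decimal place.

-5.3

Least-cost separating signal: a* solves 47 = 110 − 10.3·a*, so a* = (110 − 47)/10.3 ≈ 6.1165.
High-quality type's separating payoff: 110 − 5.5 × a* = 110 − 5.5 × (110 − 47)/10.3 = 110 − 346.5/10.3 ≈ 76.359.
Pooling payoff: 0.55 × 110 + 0.45 × 47 = 81.65.
Difference: 76.359 − 81.65 = -5.291, i.e. -5.3 to one decimal place.
The high-quality type would prefer the pooling outcome.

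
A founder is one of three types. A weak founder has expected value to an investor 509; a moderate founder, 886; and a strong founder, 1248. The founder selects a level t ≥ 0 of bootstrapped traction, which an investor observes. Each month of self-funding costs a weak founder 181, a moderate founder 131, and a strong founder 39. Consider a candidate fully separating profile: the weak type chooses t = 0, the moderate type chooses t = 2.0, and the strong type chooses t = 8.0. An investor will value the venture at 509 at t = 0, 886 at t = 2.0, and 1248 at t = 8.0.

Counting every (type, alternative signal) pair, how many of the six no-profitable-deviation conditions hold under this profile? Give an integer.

Moderate (own payoff 886 − 131×2.0 = 624): to t=0 gives 509 → no gain ✓; to t=8.0 gives 1248 − 131×8.0 = 200 → no gain ✓.
Weak (own payoff 509): to t=2.0 gives 886 − 181×2.0 = 524 → profitable ✗; to t=8.0 gives 1248 − 181×8.0 = -200 → no gain ✓.
Strong (own payoff 1248 − 39×8.0 = 936): to t=0 gives 509 → no gain ✓; to t=2.0 gives 886 − 39×2.0 = 808 → no gain ✓.
5 of the 6 constraints hold; not an equilibrium.

5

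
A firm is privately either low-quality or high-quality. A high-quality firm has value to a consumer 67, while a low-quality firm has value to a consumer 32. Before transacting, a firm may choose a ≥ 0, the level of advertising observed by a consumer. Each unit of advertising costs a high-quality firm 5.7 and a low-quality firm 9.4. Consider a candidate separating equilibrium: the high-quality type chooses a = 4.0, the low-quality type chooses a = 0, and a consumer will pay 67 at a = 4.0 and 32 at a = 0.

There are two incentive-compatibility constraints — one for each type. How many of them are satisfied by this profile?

Low-quality type: stay at 0 → 32; mimic → 67 − 9.4 × 4.0 = 29.4. IC holds (32 ≥ 29.4).
High-quality type: signal → 67 − 5.7 × 4.0 = 44.2; deviate to 0 → 32. IC holds (44.2 ≥ 32).
2 of 2 constraints hold, so this is a separating equilibrium.

2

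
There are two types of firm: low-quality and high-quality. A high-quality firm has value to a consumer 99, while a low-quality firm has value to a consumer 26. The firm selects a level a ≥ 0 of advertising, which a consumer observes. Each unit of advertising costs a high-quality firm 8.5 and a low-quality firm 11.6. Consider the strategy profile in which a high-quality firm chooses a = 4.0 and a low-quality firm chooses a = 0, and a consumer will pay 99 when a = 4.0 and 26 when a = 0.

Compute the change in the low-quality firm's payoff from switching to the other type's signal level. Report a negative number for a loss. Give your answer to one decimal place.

Playing a = 0 the low-quality firm receives 26.
Deviating to a = 4.0 brings payment 99 at cost 11.6 × 4.0 = 46.4, netting 52.6.
Gain from deviating: 52.6 − 26 = 26.6.
The gain is positive, so the low-quality type's incentive-compatibility constraint is violated — this profile is not a separating equilibrium.

26.6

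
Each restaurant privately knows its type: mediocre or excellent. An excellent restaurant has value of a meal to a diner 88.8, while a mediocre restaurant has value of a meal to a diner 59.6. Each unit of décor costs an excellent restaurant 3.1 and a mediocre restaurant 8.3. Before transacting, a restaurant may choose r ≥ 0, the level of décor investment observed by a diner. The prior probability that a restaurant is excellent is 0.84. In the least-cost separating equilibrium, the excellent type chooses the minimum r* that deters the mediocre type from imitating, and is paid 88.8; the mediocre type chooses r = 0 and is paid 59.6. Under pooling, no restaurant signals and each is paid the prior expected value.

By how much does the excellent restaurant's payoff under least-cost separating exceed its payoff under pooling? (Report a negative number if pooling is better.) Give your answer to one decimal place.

-6.2

Least-cost separating signal: r* solves 59.6 = 88.8 − 8.3·r*, so r* = (88.8 − 59.6)/8.3 ≈ 3.5181.
Excellent type's separating payoff: 88.8 − 3.1 × r* = 88.8 − 3.1 × (88.8 − 59.6)/8.3 = 88.8 − 90.52/8.3 ≈ 77.894.
Pooling payoff: 0.84 × 88.8 + 0.16 × 59.6 = 84.128.
Difference: 77.894 − 84.128 = -6.234, i.e. -6.2 to one decimal place.
The excellent type would prefer the pooling outcome.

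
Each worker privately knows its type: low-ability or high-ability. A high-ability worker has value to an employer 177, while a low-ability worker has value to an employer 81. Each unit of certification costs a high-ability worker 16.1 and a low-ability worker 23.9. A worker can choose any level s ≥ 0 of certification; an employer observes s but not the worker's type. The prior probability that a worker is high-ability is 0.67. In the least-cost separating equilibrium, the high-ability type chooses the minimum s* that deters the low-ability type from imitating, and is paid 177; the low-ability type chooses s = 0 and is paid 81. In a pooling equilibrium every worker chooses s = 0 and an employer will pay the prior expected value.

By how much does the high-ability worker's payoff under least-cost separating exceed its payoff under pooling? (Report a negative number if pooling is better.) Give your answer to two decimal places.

-32.99

Least-cost separating signal: s* solves 81 = 177 − 23.9·s*, so s* = (177 − 81)/23.9 ≈ 4.0167.
High-ability type's separating payoff: 177 − 16.1 × s* = 177 − 16.1 × (177 − 81)/23.9 = 177 − 1545.6/23.9 ≈ 112.3305.
Pooling payoff: 0.67 × 177 + 0.33 × 81 = 145.32.
Difference: 112.3305 − 145.32 = -32.9895, i.e. -32.99 to two decimal places.
The high-ability type would prefer the pooling outcome.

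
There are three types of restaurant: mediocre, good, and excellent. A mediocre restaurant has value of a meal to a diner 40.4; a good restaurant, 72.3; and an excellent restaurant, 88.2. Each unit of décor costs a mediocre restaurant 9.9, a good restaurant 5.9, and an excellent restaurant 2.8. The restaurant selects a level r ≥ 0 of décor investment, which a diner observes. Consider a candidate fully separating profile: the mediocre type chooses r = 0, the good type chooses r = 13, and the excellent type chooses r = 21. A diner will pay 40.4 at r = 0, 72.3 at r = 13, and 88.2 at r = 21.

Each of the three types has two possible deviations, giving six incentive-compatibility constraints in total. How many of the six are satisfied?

3

Mediocre (own payoff 40.4): to r=13 gives 72.3 − 9.9×13 = -56.4 → no gain ✓; to r=21 gives 88.2 − 9.9×21 = -119.7 → no gain ✓.
Excellent (own payoff 88.2 − 2.8×21 = 29.4): to r=0 gives 40.4 → profitable ✗; to r=13 gives 72.3 − 2.8×13 = 35.9 → profitable ✗.
Good (own payoff 72.3 − 5.9×13 = -4.4): to r=0 gives 40.4 → profitable ✗; to r=21 gives 88.2 − 5.9×21 = -35.7 → no gain ✓.
3 of the 6 constraints hold; not an equilibrium.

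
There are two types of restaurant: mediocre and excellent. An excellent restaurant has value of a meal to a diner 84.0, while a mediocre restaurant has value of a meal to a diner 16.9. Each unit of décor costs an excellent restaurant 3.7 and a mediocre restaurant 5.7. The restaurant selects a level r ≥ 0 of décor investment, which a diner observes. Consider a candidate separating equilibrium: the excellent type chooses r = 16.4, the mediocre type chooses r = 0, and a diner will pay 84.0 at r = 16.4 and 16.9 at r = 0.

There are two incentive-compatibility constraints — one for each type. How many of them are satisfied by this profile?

2

Mediocre type: stay at 0 → 16.9; mimic → 84.0 − 5.7 × 16.4 = -9.48. IC holds (16.9 ≥ -9.48).
Excellent type: signal → 84.0 − 3.7 × 16.4 = 23.32; deviate to 0 → 16.9. IC holds (23.32 ≥ 16.9).
2 of 2 constraints hold, so this is a separating equilibrium.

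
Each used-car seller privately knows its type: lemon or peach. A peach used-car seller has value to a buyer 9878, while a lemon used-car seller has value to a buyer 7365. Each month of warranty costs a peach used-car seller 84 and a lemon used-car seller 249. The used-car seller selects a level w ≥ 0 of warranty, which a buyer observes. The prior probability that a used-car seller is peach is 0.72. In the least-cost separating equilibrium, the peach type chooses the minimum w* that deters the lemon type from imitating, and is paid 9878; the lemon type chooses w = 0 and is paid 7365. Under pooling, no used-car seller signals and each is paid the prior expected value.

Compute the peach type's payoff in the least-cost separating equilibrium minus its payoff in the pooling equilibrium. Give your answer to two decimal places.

-144.12

Least-cost separating signal: w* solves 7365 = 9878 − 249·w*, so w* = (9878 − 7365)/249 ≈ 10.0924.
Peach type's separating payoff: 9878 − 84 × w* = 9878 − 84 × (9878 − 7365)/249 = 9878 − 211092/249 ≈ 9030.2410.
Pooling payoff: 0.72 × 9878 + 0.28 × 7365 = 9174.36.
Difference: 9030.2410 − 9174.36 = -144.119, i.e. -144.12 to two decimal places.
The peach type would prefer the pooling outcome.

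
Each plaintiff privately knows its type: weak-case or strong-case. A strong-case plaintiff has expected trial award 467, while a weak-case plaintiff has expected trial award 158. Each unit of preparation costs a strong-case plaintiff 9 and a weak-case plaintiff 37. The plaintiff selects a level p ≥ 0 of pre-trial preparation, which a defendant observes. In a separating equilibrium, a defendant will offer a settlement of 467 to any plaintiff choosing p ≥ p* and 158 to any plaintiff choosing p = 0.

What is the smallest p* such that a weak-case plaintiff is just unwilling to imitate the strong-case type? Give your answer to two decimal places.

8.35

A weak-case plaintiff choosing p = 0 receives 158.
Imitating at p* instead would pay 467 at cost 37·p*, netting 467 − 37·p*.
Indifference: 158 = 467 − 37·p*, so p* = (467 − 158) / 37 ≈ 8.35.
This is the weak-case type's binding incentive-compatibility constraint; any p ≥ 8.35 sustains separation on that side.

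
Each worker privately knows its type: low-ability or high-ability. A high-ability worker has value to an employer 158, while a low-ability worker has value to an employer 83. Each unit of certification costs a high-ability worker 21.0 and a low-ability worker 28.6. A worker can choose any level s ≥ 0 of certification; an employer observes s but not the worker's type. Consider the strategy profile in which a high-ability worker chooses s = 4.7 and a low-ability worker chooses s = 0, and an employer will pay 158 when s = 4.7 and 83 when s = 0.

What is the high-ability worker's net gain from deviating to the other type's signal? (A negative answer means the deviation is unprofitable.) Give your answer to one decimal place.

Playing s = 4.7 the high-ability worker receives 158 − 21.0 × 4.7 = 59.3.
Deviating to s = 0 yields 83 instead.
Gain from deviating: 83 − 59.3 = 23.7.
The gain is positive, so the high-ability type's incentive-compatibility constraint is violated — this profile is not a separating equilibrium.

23.7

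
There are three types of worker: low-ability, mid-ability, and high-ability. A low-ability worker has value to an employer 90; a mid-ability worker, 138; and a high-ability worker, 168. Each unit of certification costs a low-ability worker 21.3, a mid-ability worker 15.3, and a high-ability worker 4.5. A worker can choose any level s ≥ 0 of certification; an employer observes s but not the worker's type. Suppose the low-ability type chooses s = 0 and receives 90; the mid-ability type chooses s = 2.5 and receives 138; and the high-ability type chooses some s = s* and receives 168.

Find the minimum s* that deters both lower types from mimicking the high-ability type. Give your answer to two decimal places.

Mid-ability type (on-path payoff 138 − 15.3×2.5 = 99.75) won't mimic when 99.75 ≥ 168 − 15.3·s*, i.e. s* ≥ 4.46.
Low-ability type (on-path payoff 90) won't mimic when 90 ≥ 168 − 21.3·s*, i.e. s* ≥ 3.66.
Both must hold, so s* = max(3.66, 4.46) = 4.46. The mid-ability type's constraint binds.

4.46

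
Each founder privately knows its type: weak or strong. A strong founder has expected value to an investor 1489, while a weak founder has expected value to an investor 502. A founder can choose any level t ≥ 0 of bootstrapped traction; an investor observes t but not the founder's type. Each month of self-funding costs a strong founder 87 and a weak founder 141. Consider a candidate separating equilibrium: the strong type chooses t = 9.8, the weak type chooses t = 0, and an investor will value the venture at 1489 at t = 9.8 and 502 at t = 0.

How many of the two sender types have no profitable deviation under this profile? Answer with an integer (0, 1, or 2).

Weak type: stay at 0 → 502; mimic → 1489 − 141 × 9.8 = 107.2. IC holds (502 ≥ 107.2).
Strong type: signal → 1489 − 87 × 9.8 = 636.4; deviate to 0 → 502. IC holds (636.4 ≥ 502).
2 of 2 constraints hold, so this is a separating equilibrium.

2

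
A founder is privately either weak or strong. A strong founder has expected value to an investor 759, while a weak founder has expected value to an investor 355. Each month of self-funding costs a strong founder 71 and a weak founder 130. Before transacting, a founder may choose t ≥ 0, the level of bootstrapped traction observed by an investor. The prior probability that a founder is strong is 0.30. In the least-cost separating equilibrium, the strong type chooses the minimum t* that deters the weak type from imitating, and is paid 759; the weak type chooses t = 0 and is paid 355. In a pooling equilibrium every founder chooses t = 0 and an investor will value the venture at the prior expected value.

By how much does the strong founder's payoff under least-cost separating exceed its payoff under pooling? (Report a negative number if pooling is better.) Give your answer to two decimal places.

62.15

Least-cost separating signal: t* solves 355 = 759 − 130·t*, so t* = (759 − 355)/130 ≈ 3.1077.
Strong type's separating payoff: 759 − 71 × t* = 759 − 71 × (759 − 355)/130 = 759 − 28684/130 ≈ 538.3538.
Pooling payoff: 0.30 × 759 + 0.70 × 355 = 476.2.
Difference: 538.3538 − 476.2 = 62.1538, i.e. 62.15 to two decimal places.
The strong type prefers to separate.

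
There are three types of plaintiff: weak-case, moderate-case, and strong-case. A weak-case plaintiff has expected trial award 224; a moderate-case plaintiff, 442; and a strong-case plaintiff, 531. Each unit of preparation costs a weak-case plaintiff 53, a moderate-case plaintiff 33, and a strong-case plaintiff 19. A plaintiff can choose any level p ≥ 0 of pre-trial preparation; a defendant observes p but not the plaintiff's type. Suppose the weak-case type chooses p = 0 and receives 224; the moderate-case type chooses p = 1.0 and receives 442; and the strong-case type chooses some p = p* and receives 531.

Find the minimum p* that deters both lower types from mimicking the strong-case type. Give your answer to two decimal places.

Weak-case type (on-path payoff 224) won't mimic when 224 ≥ 531 − 53·p*, i.e. p* ≥ 5.79.
Moderate-case type (on-path payoff 442 − 33×1.0 = 409) won't mimic when 409 ≥ 531 − 33·p*, i.e. p* ≥ 3.70.
Both must hold, so p* = max(5.79, 3.70) = 5.79. The weak-case type's constraint binds.

5.79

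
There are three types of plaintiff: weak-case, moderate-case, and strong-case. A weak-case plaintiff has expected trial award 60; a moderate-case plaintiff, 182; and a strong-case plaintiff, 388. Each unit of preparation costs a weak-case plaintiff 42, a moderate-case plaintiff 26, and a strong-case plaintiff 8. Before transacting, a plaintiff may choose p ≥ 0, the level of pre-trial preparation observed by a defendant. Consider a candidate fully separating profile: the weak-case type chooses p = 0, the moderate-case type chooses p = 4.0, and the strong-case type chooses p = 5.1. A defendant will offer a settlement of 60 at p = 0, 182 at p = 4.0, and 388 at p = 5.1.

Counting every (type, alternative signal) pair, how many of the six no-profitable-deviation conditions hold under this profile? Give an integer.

Strong-case (own payoff 388 − 8×5.1 = 347.2): to p=0 gives 60 → no gain ✓; to p=4.0 gives 182 − 8×4.0 = 150 → no gain ✓.
Weak-case (own payoff 60): to p=4.0 gives 182 − 42×4.0 = 14 → no gain ✓; to p=5.1 gives 388 − 42×5.1 = 173.8 → profitable ✗.
Moderate-case (own payoff 182 − 26×4.0 = 78): to p=0 gives 60 → no gain ✓; to p=5.1 gives 388 − 26×5.1 = 255.4 → profitable ✗.
4 of the 6 constraints hold; not an equilibrium.

4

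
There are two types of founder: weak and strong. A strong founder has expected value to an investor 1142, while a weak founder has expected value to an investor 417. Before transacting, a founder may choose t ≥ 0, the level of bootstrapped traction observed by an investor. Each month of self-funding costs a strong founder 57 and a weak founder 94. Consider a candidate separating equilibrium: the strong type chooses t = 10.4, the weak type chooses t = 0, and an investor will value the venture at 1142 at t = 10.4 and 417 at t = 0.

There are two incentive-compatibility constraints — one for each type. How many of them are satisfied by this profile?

Weak type: stay at 0 → 417; mimic → 1142 − 94 × 10.4 = 164.4. IC holds (417 ≥ 164.4).
Strong type: signal → 1142 − 57 × 10.4 = 549.2; deviate to 0 → 417. IC holds (549.2 ≥ 417).
2 of 2 constraints hold, so this is a separating equilibrium.

2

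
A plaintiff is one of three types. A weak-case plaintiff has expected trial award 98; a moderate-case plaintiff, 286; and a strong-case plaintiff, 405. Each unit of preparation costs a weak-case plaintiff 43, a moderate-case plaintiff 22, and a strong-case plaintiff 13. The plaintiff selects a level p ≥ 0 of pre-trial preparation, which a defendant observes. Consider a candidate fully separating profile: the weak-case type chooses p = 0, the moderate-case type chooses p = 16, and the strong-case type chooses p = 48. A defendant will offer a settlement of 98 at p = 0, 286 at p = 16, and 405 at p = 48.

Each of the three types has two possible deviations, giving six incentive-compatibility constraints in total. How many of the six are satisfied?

Weak-case (own payoff 98): to p=16 gives 286 − 43×16 = -402 → no gain ✓; to p=48 gives 405 − 43×48 = -1659 → no gain ✓.
Moderate-case (own payoff 286 − 22×16 = -66): to p=0 gives 98 → profitable ✗; to p=48 gives 405 − 22×48 = -651 → no gain ✓.
Strong-case (own payoff 405 − 13×48 = -219): to p=0 gives 98 → profitable ✗; to p=16 gives 286 − 13×16 = 78 → profitable ✗.
3 of the 6 constraints hold; not an equilibrium.

3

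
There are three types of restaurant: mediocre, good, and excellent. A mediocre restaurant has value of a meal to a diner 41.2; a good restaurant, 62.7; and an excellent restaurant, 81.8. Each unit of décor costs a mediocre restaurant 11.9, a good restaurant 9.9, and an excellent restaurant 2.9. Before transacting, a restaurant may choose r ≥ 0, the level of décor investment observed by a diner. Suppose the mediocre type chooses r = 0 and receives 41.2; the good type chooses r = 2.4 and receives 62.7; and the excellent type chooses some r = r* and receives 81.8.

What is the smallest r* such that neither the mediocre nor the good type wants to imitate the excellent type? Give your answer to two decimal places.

4.33

Good type (on-path payoff 62.7 − 9.9×2.4 = 38.94) won't mimic when 38.94 ≥ 81.8 − 9.9·r*, i.e. r* ≥ 4.33.
Mediocre type (on-path payoff 41.2) won't mimic when 41.2 ≥ 81.8 − 11.9·r*, i.e. r* ≥ 3.41.
Both must hold, so r* = max(3.41, 4.33) = 4.33. The good type's constraint binds.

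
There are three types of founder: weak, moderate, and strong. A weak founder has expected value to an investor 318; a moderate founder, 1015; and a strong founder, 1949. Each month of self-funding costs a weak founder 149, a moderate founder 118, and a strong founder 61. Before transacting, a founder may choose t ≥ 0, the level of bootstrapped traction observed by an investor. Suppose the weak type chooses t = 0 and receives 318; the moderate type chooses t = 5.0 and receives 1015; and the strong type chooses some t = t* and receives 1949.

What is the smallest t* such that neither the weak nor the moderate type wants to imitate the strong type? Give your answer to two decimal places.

12.92

Weak type (on-path payoff 318) won't mimic when 318 ≥ 1949 − 149·t*, i.e. t* ≥ 10.95.
Moderate type (on-path payoff 1015 − 118×5.0 = 425) won't mimic when 425 ≥ 1949 − 118·t*, i.e. t* ≥ 12.92.
Both must hold, so t* = max(10.95, 12.92) = 12.92. The moderate type's constraint binds.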